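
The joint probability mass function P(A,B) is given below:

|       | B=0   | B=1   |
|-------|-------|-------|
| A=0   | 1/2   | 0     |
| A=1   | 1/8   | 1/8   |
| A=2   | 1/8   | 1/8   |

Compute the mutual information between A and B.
Marginal P(A) (row sums):
  P(A=0) = 1/2 + 0 = 1/2
  P(A=1) = 1/8 + 1/8 = 1/4
  P(A=2) = 1/8 + 1/8 = 1/4
Marginal P(B) (column sums):
  P(B=0) = 1/2 + 1/8 + 1/8 = 3/4
  P(B=1) = 0 + 1/8 + 1/8 = 1/4

H(A) = -[(1/2)·log₂(1/2) + (1/4)·log₂(1/4) + (1/4)·log₂(1/4)]
  = 0.5000 + 0.5000 + 0.5000
  = 1.5000 bits
H(B) = -[(3/4)·log₂(3/4) + (1/4)·log₂(1/4)]
  = 0.3113 + 0.5000
  = 0.8113 bits
H(A,B) = -[(1/2)·log₂(1/2) + (1/8)·log₂(1/8) + (1/8)·log₂(1/8) + (1/8)·log₂(1/8) + (1/8)·log₂(1/8)]
  = 0.5000 + 0.3750 + 0.3750 + 0.3750 + 0.3750
  = 2.0000 bits

I(A;B) = H(A) + H(B) - H(A,B)
  = 1.5000 + 0.8113 - 2.0000
  = 0.3113 bits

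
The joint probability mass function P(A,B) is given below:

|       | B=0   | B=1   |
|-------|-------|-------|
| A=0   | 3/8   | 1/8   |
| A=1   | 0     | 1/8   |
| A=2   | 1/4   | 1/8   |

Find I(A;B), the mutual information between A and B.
Marginal P(A) (row sums):
  P(A=0) = 3/8 + 1/8 = 1/2
  P(A=1) = 0 + 1/8 = 1/8
  P(A=2) = 1/4 + 1/8 = 3/8
Marginal P(B) (column sums):
  P(B=0) = 3/8 + 0 + 1/4 = 5/8
  P(B=1) = 1/8 + 1/8 + 1/8 = 3/8

H(A) = -[(1/2)·log₂(1/2) + (1/8)·log₂(1/8) + (3/8)·log₂(3/8)]
  = 0.5000 + 0.3750 + 0.5306
  = 1.4056 bits
H(B) = -[(5/8)·log₂(5/8) + (3/8)·log₂(3/8)]
  = 0.4238 + 0.5306
  = 0.9544 bits
H(A,B) = -[(3/8)·log₂(3/8) + (1/8)·log₂(1/8) + (1/8)·log₂(1/8) + (1/4)·log₂(1/4) + (1/8)·log₂(1/8)]
  = 0.5306 + 0.3750 + 0.3750 + 0.5000 + 0.3750
  = 2.1556 bits

I(A;B) = H(A) + H(B) - H(A,B)
  = 1.4056 + 0.9544 - 2.1556
  = 0.2044 bits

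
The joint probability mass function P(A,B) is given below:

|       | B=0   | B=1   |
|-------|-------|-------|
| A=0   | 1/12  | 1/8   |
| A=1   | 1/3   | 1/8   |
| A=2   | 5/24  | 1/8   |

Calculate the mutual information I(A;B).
Marginal P(A) (row sums):
  P(A=0) = 1/12 + 1/8 = 5/24
  P(A=1) = 1/3 + 1/8 = 11/24
  P(A=2) = 5/24 + 1/8 = 1/3
Marginal P(B) (column sums):
  P(B=0) = 1/12 + 1/3 + 5/24 = 5/8
  P(B=1) = 1/8 + 1/8 + 1/8 = 3/8

H(A) = -[(5/24)·log₂(5/24) + (11/24)·log₂(11/24) + (1/3)·log₂(1/3)]
  = 0.4715 + 0.5159 + 0.5283
  = 1.5157 bits
H(B) = -[(5/8)·log₂(5/8) + (3/8)·log₂(3/8)]
  = 0.4238 + 0.5306
  = 0.9544 bits
H(A,B) = -[(1/12)·log₂(1/12) + (1/8)·log₂(1/8) + (1/3)·log₂(1/3) + (1/8)·log₂(1/8) + (5/24)·log₂(5/24) + (1/8)·log₂(1/8)]
  = 0.2987 + 0.3750 + 0.5283 + 0.3750 + 0.4715 + 0.3750
  = 2.4235 bits

I(A;B) = H(A) + H(B) - H(A,B)
  = 1.5157 + 0.9544 - 2.4235
  = 0.0466 bits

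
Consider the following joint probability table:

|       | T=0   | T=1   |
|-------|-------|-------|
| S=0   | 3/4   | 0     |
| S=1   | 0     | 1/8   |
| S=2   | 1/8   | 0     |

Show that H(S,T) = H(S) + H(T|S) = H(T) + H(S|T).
Marginal P(S) (row sums):
  P(S=0) = 3/4 + 0 = 3/4
  P(S=1) = 0 + 1/8 = 1/8
  P(S=2) = 1/8 + 0 = 1/8
Marginal P(T) (column sums):
  P(T=0) = 3/4 + 0 + 1/8 = 7/8
  P(T=1) = 0 + 1/8 + 0 = 1/8

Decomposition 1: H(S) + H(T|S)
H(S) = -[(3/4)·log₂(3/4) + (1/8)·log₂(1/8) + (1/8)·log₂(1/8)]
  = 0.3113 + 0.3750 + 0.3750
  = 1.0613 bits
H(T|S) = -Σ P(S,T)·log₂ P(T|S), where P(T|S) = P(S,T) / P(S)
  (cells with P(S,T) = 0 contribute 0)
  (S=0,T=0): P(T|S) = (3/4)/(3/4) = 1;  -(3/4)·log₂(1) = 0.0000
  (S=1,T=1): P(T|S) = (1/8)/(1/8) = 1;  -(1/8)·log₂(1) = 0.0000
  (S=2,T=0): P(T|S) = (1/8)/(1/8) = 1;  -(1/8)·log₂(1) = 0.0000
H(T|S) = 0.0000 + 0.0000 + 0.0000
  = 0.0000 bits
H(S) + H(T|S) = 1.0613 + 0.0000 = 1.0613 bits

Decomposition 2: H(T) + H(S|T)
H(T) = -[(7/8)·log₂(7/8) + (1/8)·log₂(1/8)]
  = 0.1686 + 0.3750
  = 0.5436 bits
H(S|T) = -Σ P(S,T)·log₂ P(S|T), where P(S|T) = P(S,T) / P(T)
  (cells with P(S,T) = 0 contribute 0)
  (S=0,T=0): P(S|T) = (3/4)/(7/8) = 6/7;  -(3/4)·log₂(6/7) = 0.1668
  (S=1,T=1): P(S|T) = (1/8)/(1/8) = 1;  -(1/8)·log₂(1) = 0.0000
  (S=2,T=0): P(S|T) = (1/8)/(7/8) = 1/7;  -(1/8)·log₂(1/7) = 0.3509
H(S|T) = 0.1668 + 0.0000 + 0.3509
  = 0.5177 bits
H(T) + H(S|T) = 0.5436 + 0.5177 = 1.0613 bits

Direct computation of the joint entropy:
H(S,T) = -[(3/4)·log₂(3/4) + (1/8)·log₂(1/8) + (1/8)·log₂(1/8)]
  = 0.3113 + 0.3750 + 0.3750
  = 1.0613 bits

All three agree: H(S,T) = 1.0613 bits ✓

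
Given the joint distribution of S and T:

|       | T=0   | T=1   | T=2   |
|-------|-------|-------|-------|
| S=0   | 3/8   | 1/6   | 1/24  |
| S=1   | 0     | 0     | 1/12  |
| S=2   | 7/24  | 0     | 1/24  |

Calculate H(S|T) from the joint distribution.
Marginal P(T) (column sums):
  P(T=0) = 3/8 + 0 + 7/24 = 2/3
  P(T=1) = 1/6 + 0 + 0 = 1/6
  P(T=2) = 1/24 + 1/12 + 1/24 = 1/6

H(S|T) = -Σ P(S,T)·log₂ P(S|T), where P(S|T) = P(S,T) / P(T)
  (cells with P(S,T) = 0 contribute 0)
  (S=0,T=0): P(S|T) = (3/8)/(2/3) = 9/16;  -(3/8)·log₂(9/16) = 0.3113
  (S=0,T=1): P(S|T) = (1/6)/(1/6) = 1;  -(1/6)·log₂(1) = 0.0000
  (S=0,T=2): P(S|T) = (1/24)/(1/6) = 1/4;  -(1/24)·log₂(1/4) = 0.0833
  (S=1,T=2): P(S|T) = (1/12)/(1/6) = 1/2;  -(1/12)·log₂(1/2) = 0.0833
  (S=2,T=0): P(S|T) = (7/24)/(2/3) = 7/16;  -(7/24)·log₂(7/16) = 0.3479
  (S=2,T=2): P(S|T) = (1/24)/(1/6) = 1/4;  -(1/24)·log₂(1/4) = 0.0833
H(S|T) = 0.3113 + 0.0000 + 0.0833 + 0.0833 + 0.3479 + 0.0833
  = 0.9091 bits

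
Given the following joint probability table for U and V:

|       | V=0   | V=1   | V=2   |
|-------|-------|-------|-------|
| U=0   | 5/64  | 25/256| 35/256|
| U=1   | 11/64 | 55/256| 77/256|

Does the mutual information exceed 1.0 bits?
Marginal P(U) (row sums):
  P(U=0) = 5/64 + 25/256 + 35/256 = 5/16
  P(U=1) = 11/64 + 55/256 + 77/256 = 11/16
Marginal P(V) (column sums):
  P(V=0) = 5/64 + 11/64 = 1/4
  P(V=1) = 25/256 + 55/256 = 5/16
  P(V=2) = 35/256 + 77/256 = 7/16

H(U) = -[(5/16)·log₂(5/16) + (11/16)·log₂(11/16)]
  = 0.5244 + 0.3716
  = 0.8960 bits
H(V) = -[(1/4)·log₂(1/4) + (5/16)·log₂(5/16) + (7/16)·log₂(7/16)]
  = 0.5000 + 0.5244 + 0.5218
  = 1.5462 bits
H(U,V) = -[(5/64)·log₂(5/64) + (25/256)·log₂(25/256) + (35/256)·log₂(35/256) + (11/64)·log₂(11/64) + (55/256)·log₂(55/256) + (77/256)·log₂(77/256)]
  = 0.2873 + 0.3277 + 0.3925 + 0.4367 + 0.4767 + 0.5213
  = 2.4422 bits

I(U;V) = H(U) + H(V) - H(U,V)
  = 0.8960 + 1.5462 - 2.4422
  = 0.0000 bits

No. I(U;V) = 0.0000 bits, which is ≤ 1.0 bits.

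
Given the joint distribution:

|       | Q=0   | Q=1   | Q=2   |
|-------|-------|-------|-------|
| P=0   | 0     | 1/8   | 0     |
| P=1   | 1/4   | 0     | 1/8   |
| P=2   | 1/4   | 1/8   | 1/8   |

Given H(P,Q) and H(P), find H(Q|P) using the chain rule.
From the chain rule: H(P,Q) = H(P) + H(Q|P)
Therefore: H(Q|P) = H(P,Q) - H(P)

H(P,Q) = -[(1/8)·log₂(1/8) + (1/4)·log₂(1/4) + (1/8)·log₂(1/8) + (1/4)·log₂(1/4) + (1/8)·log₂(1/8) + (1/8)·log₂(1/8)]
  = 0.3750 + 0.5000 + 0.3750 + 0.5000 + 0.3750 + 0.3750
  = 2.5000 bits
Marginal P(P) (row sums):
  P(P=0) = 0 + 1/8 + 0 = 1/8
  P(P=1) = 1/4 + 0 + 1/8 = 3/8
  P(P=2) = 1/4 + 1/8 + 1/8 = 1/2
H(P) = -[(1/8)·log₂(1/8) + (3/8)·log₂(3/8) + (1/2)·log₂(1/2)]
  = 0.3750 + 0.5306 + 0.5000
  = 1.4056 bits

H(Q|P) = 2.5000 - 1.4056 = 1.0944 bits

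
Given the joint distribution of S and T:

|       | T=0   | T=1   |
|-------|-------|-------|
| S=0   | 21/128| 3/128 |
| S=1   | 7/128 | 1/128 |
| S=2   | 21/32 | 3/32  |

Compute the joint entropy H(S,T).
H(S,T) = -Σ P(S,T) log₂ P(S,T), summed over the non-zero cells:
H(S,T) = -[(21/128)·log₂(21/128) + (3/128)·log₂(3/128) + (7/128)·log₂(7/128) + (1/128)·log₂(1/128) + (21/32)·log₂(21/32) + (3/32)·log₂(3/32)]
  = 0.4278 + 0.1269 + 0.2293 + 0.0547 + 0.3988 + 0.3202
  = 1.5577 bits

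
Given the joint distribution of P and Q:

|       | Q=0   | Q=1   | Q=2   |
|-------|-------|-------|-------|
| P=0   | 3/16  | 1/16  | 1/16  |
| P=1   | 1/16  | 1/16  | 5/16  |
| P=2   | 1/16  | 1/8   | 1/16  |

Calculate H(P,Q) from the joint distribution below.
H(P,Q) = -Σ P(P,Q) log₂ P(P,Q), summed over the non-zero cells:
H(P,Q) = -[(3/16)·log₂(3/16) + (1/16)·log₂(1/16) + (1/16)·log₂(1/16) + (1/16)·log₂(1/16) + (1/16)·log₂(1/16) + (5/16)·log₂(5/16) + (1/16)·log₂(1/16) + (1/8)·log₂(1/8) + (1/16)·log₂(1/16)]
  = 0.4528 + 0.2500 + 0.2500 + 0.2500 + 0.2500 + 0.5244 + 0.2500 + 0.3750 + 0.2500
  = 2.8522 bits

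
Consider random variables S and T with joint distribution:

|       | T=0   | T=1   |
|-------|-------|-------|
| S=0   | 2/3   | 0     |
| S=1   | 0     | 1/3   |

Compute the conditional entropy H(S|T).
Marginal P(T) (column sums):
  P(T=0) = 2/3 + 0 = 2/3
  P(T=1) = 0 + 1/3 = 1/3

H(S|T) = -Σ P(S,T)·log₂ P(S|T), where P(S|T) = P(S,T) / P(T)
  (cells with P(S,T) = 0 contribute 0)
  (S=0,T=0): P(S|T) = (2/3)/(2/3) = 1;  -(2/3)·log₂(1) = 0.0000
  (S=1,T=1): P(S|T) = (1/3)/(1/3) = 1;  -(1/3)·log₂(1) = 0.0000
H(S|T) = 0.0000 + 0.0000
  = 0.0000 bits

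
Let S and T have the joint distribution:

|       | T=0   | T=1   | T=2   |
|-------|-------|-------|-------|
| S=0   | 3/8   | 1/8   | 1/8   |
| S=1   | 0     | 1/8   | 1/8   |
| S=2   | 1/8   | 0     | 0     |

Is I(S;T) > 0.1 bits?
Marginal P(S) (row sums):
  P(S=0) = 3/8 + 1/8 + 1/8 = 5/8
  P(S=1) = 0 + 1/8 + 1/8 = 1/4
  P(S=2) = 1/8 + 0 + 0 = 1/8
Marginal P(T) (column sums):
  P(T=0) = 3/8 + 0 + 1/8 = 1/2
  P(T=1) = 1/8 + 1/8 + 0 = 1/4
  P(T=2) = 1/8 + 1/8 + 0 = 1/4

H(S) = -[(5/8)·log₂(5/8) + (1/4)·log₂(1/4) + (1/8)·log₂(1/8)]
  = 0.4238 + 0.5000 + 0.3750
  = 1.2988 bits
H(T) = -[(1/2)·log₂(1/2) + (1/4)·log₂(1/4) + (1/4)·log₂(1/4)]
  = 0.5000 + 0.5000 + 0.5000
  = 1.5000 bits
H(S,T) = -[(3/8)·log₂(3/8) + (1/8)·log₂(1/8) + (1/8)·log₂(1/8) + (1/8)·log₂(1/8) + (1/8)·log₂(1/8) + (1/8)·log₂(1/8)]
  = 0.5306 + 0.3750 + 0.3750 + 0.3750 + 0.3750 + 0.3750
  = 2.4056 bits

I(S;T) = H(S) + H(T) - H(S,T)
  = 1.2988 + 1.5000 - 2.4056
  = 0.3932 bits

Yes. I(S;T) = 0.3932 bits, which is > 0.1 bits.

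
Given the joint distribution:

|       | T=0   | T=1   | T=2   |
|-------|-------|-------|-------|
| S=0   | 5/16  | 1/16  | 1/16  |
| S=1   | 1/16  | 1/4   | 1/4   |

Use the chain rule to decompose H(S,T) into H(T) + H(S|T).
By the chain rule: H(S,T) = H(T) + H(S|T)

Marginal P(T) (column sums):
  P(T=0) = 5/16 + 1/16 = 3/8
  P(T=1) = 1/16 + 1/4 = 5/16
  P(T=2) = 1/16 + 1/4 = 5/16
H(T) = -[(3/8)·log₂(3/8) + (5/16)·log₂(5/16) + (5/16)·log₂(5/16)]
  = 0.5306 + 0.5244 + 0.5244
  = 1.5794 bits
H(S|T) = -Σ P(S,T)·log₂ P(S|T), where P(S|T) = P(S,T) / P(T)
  (S=0,T=0): P(S|T) = (5/16)/(3/8) = 5/6;  -(5/16)·log₂(5/6) = 0.0822
  (S=0,T=1): P(S|T) = (1/16)/(5/16) = 1/5;  -(1/16)·log₂(1/5) = 0.1451
  (S=0,T=2): P(S|T) = (1/16)/(5/16) = 1/5;  -(1/16)·log₂(1/5) = 0.1451
  (S=1,T=0): P(S|T) = (1/16)/(3/8) = 1/6;  -(1/16)·log₂(1/6) = 0.1616
  (S=1,T=1): P(S|T) = (1/4)/(5/16) = 4/5;  -(1/4)·log₂(4/5) = 0.0805
  (S=1,T=2): P(S|T) = (1/4)/(5/16) = 4/5;  -(1/4)·log₂(4/5) = 0.0805
H(S|T) = 0.0822 + 0.1451 + 0.1451 + 0.1616 + 0.0805 + 0.0805
  = 0.6950 bits

H(S,T) = H(T) + H(S|T) = 1.5794 + 0.6950 = 2.2744 bits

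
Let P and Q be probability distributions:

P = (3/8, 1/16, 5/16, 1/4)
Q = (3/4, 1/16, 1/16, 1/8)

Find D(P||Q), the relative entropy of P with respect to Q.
D(P||Q) = Σ P(i) log₂(P(i)/Q(i))
  i=0: (3/8) × log₂((3/8)/(3/4)) = (3/8) × log₂(1/2) = -0.3750
  i=1: (1/16) × log₂((1/16)/(1/16)) = (1/16) × log₂(1) = 0.0000
  i=2: (5/16) × log₂((5/16)/(1/16)) = (5/16) × log₂(5) = 0.7256
  i=3: (1/4) × log₂((1/4)/(1/8)) = (1/4) × log₂(2) = 0.2500
D(P||Q) = -0.3750 + 0.0000 + 0.7256 + 0.2500
  = 0.6006 bits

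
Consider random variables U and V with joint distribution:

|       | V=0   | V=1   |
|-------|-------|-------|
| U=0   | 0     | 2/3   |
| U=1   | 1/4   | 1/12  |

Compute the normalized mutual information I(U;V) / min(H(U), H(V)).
Marginal P(U) (row sums):
  P(U=0) = 0 + 2/3 = 2/3
  P(U=1) = 1/4 + 1/12 = 1/3
Marginal P(V) (column sums):
  P(V=0) = 0 + 1/4 = 1/4
  P(V=1) = 2/3 + 1/12 = 3/4

H(U) = -[(2/3)·log₂(2/3) + (1/3)·log₂(1/3)]
  = 0.3900 + 0.5283
  = 0.9183 bits
H(V) = -[(1/4)·log₂(1/4) + (3/4)·log₂(3/4)]
  = 0.5000 + 0.3113
  = 0.8113 bits
H(U,V) = -[(2/3)·log₂(2/3) + (1/4)·log₂(1/4) + (1/12)·log₂(1/12)]
  = 0.3900 + 0.5000 + 0.2987
  = 1.1887 bits

I(U;V) = H(U) + H(V) - H(U,V)
  = 0.9183 + 0.8113 - 1.1887
  = 0.5409 bits

min(H(U), H(V)) = min(0.9183, 0.8113) = 0.8113 bits
Normalized MI = 0.5409 / 0.8113 = 0.6667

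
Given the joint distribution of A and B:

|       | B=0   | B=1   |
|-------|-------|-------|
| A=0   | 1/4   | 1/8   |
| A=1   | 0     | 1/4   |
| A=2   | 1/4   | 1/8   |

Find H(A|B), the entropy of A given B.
Marginal P(B) (column sums):
  P(B=0) = 1/4 + 0 + 1/4 = 1/2
  P(B=1) = 1/8 + 1/4 + 1/8 = 1/2

H(A|B) = -Σ P(A,B)·log₂ P(A|B), where P(A|B) = P(A,B) / P(B)
  (cells with P(A,B) = 0 contribute 0)
  (A=0,B=0): P(A|B) = (1/4)/(1/2) = 1/2;  -(1/4)·log₂(1/2) = 0.2500
  (A=0,B=1): P(A|B) = (1/8)/(1/2) = 1/4;  -(1/8)·log₂(1/4) = 0.2500
  (A=1,B=1): P(A|B) = (1/4)/(1/2) = 1/2;  -(1/4)·log₂(1/2) = 0.2500
  (A=2,B=0): P(A|B) = (1/4)/(1/2) = 1/2;  -(1/4)·log₂(1/2) = 0.2500
  (A=2,B=1): P(A|B) = (1/8)/(1/2) = 1/4;  -(1/8)·log₂(1/4) = 0.2500
H(A|B) = 0.2500 + 0.2500 + 0.2500 + 0.2500 + 0.2500
  = 1.2500 bits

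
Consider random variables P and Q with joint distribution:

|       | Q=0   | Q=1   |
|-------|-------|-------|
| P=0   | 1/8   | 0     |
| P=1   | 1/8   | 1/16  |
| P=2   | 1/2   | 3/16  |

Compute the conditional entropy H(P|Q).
Marginal P(Q) (column sums):
  P(Q=0) = 1/8 + 1/8 + 1/2 = 3/4
  P(Q=1) = 0 + 1/16 + 3/16 = 1/4

H(P|Q) = -Σ P(P,Q)·log₂ P(P|Q), where P(P|Q) = P(P,Q) / P(Q)
  (cells with P(P,Q) = 0 contribute 0)
  (P=0,Q=0): P(P|Q) = (1/8)/(3/4) = 1/6;  -(1/8)·log₂(1/6) = 0.3231
  (P=1,Q=0): P(P|Q) = (1/8)/(3/4) = 1/6;  -(1/8)·log₂(1/6) = 0.3231
  (P=1,Q=1): P(P|Q) = (1/16)/(1/4) = 1/4;  -(1/16)·log₂(1/4) = 0.1250
  (P=2,Q=0): P(P|Q) = (1/2)/(3/4) = 2/3;  -(1/2)·log₂(2/3) = 0.2925
  (P=2,Q=1): P(P|Q) = (3/16)/(1/4) = 3/4;  -(3/16)·log₂(3/4) = 0.0778
H(P|Q) = 0.3231 + 0.3231 + 0.1250 + 0.2925 + 0.0778
  = 1.1415 bits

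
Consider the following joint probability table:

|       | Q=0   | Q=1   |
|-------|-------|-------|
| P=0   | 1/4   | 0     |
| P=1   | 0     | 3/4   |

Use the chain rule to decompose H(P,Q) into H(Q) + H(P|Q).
By the chain rule: H(P,Q) = H(Q) + H(P|Q)

Marginal P(Q) (column sums):
  P(Q=0) = 1/4 + 0 = 1/4
  P(Q=1) = 0 + 3/4 = 3/4
H(Q) = -[(1/4)·log₂(1/4) + (3/4)·log₂(3/4)]
  = 0.5000 + 0.3113
  = 0.8113 bits
H(P|Q) = -Σ P(P,Q)·log₂ P(P|Q), where P(P|Q) = P(P,Q) / P(Q)
  (cells with P(P,Q) = 0 contribute 0)
  (P=0,Q=0): P(P|Q) = (1/4)/(1/4) = 1;  -(1/4)·log₂(1) = 0.0000
  (P=1,Q=1): P(P|Q) = (3/4)/(3/4) = 1;  -(3/4)·log₂(1) = 0.0000
H(P|Q) = 0.0000 + 0.0000
  = 0.0000 bits

H(P,Q) = H(Q) + H(P|Q) = 0.8113 + 0.0000 = 0.8113 bits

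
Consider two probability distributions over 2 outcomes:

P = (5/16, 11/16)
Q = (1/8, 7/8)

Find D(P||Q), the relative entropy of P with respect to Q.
D(P||Q) = Σ P(i) log₂(P(i)/Q(i))
  i=0: (5/16) × log₂((5/16)/(1/8)) = (5/16) × log₂(5/2) = 0.4131
  i=1: (11/16) × log₂((11/16)/(7/8)) = (11/16) × log₂(11/14) = -0.2392
D(P||Q) = 0.4131 - 0.2392
  = 0.1739 bits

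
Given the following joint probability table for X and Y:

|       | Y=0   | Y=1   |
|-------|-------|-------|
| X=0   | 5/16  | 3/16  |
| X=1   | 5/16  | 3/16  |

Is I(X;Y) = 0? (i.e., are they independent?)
Marginal P(X) (row sums):
  P(X=0) = 5/16 + 3/16 = 1/2
  P(X=1) = 5/16 + 3/16 = 1/2
Marginal P(Y) (column sums):
  P(Y=0) = 5/16 + 5/16 = 5/8
  P(Y=1) = 3/16 + 3/16 = 3/8

X and Y are independent iff P(X=i,Y=j) = P(X=i)·P(Y=j) for every cell.
  P(X=0)·P(Y=0) = 1/2 × 5/8 = 5/16 = P(X=0,Y=0) ✓
  P(X=0)·P(Y=1) = 1/2 × 3/8 = 3/16 = P(X=0,Y=1) ✓
  P(X=1)·P(Y=0) = 1/2 × 5/8 = 5/16 = P(X=1,Y=0) ✓
  P(X=1)·P(Y=1) = 1/2 × 3/8 = 3/16 = P(X=1,Y=1) ✓

Yes, X and Y are independent: every cell factors, so I(X;Y) = 0 bits.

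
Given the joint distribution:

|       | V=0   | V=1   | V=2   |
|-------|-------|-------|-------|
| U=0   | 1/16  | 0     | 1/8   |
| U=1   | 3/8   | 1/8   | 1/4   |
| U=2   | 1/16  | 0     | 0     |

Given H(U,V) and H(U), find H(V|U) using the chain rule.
From the chain rule: H(U,V) = H(U) + H(V|U)
Therefore: H(V|U) = H(U,V) - H(U)

H(U,V) = -[(1/16)·log₂(1/16) + (1/8)·log₂(1/8) + (3/8)·log₂(3/8) + (1/8)·log₂(1/8) + (1/4)·log₂(1/4) + (1/16)·log₂(1/16)]
  = 0.2500 + 0.3750 + 0.5306 + 0.3750 + 0.5000 + 0.2500
  = 2.2806 bits
Marginal P(U) (row sums):
  P(U=0) = 1/16 + 0 + 1/8 = 3/16
  P(U=1) = 3/8 + 1/8 + 1/4 = 3/4
  P(U=2) = 1/16 + 0 + 0 = 1/16
H(U) = -[(3/16)·log₂(3/16) + (3/4)·log₂(3/4) + (1/16)·log₂(1/16)]
  = 0.4528 + 0.3113 + 0.2500
  = 1.0141 bits

H(V|U) = 2.2806 - 1.0141 = 1.2665 bits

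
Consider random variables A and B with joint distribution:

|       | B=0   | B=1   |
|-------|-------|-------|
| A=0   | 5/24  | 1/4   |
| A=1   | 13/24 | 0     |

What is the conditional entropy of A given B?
Marginal P(B) (column sums):
  P(B=0) = 5/24 + 13/24 = 3/4
  P(B=1) = 1/4 + 0 = 1/4

H(A|B) = -Σ P(A,B)·log₂ P(A|B), where P(A|B) = P(A,B) / P(B)
  (cells with P(A,B) = 0 contribute 0)
  (A=0,B=0): P(A|B) = (5/24)/(3/4) = 5/18;  -(5/24)·log₂(5/18) = 0.3850
  (A=0,B=1): P(A|B) = (1/4)/(1/4) = 1;  -(1/4)·log₂(1) = 0.0000
  (A=1,B=0): P(A|B) = (13/24)/(3/4) = 13/18;  -(13/24)·log₂(13/18) = 0.2543
H(A|B) = 0.3850 + 0.0000 + 0.2543
  = 0.6393 bits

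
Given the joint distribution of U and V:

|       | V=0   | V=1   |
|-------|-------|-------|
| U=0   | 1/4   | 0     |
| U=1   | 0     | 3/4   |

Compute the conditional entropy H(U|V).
Marginal P(V) (column sums):
  P(V=0) = 1/4 + 0 = 1/4
  P(V=1) = 0 + 3/4 = 3/4

H(U|V) = -Σ P(U,V)·log₂ P(U|V), where P(U|V) = P(U,V) / P(V)
  (cells with P(U,V) = 0 contribute 0)
  (U=0,V=0): P(U|V) = (1/4)/(1/4) = 1;  -(1/4)·log₂(1) = 0.0000
  (U=1,V=1): P(U|V) = (3/4)/(3/4) = 1;  -(3/4)·log₂(1) = 0.0000
H(U|V) = 0.0000 + 0.0000
  = 0.0000 bits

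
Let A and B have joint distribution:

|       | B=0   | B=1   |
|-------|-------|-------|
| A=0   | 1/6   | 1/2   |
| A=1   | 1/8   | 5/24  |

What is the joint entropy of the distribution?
H(A,B) = -Σ P(A,B) log₂ P(A,B), summed over the non-zero cells:
H(A,B) = -[(1/6)·log₂(1/6) + (1/2)·log₂(1/2) + (1/8)·log₂(1/8) + (5/24)·log₂(5/24)]
  = 0.4308 + 0.5000 + 0.3750 + 0.4715
  = 1.7773 bits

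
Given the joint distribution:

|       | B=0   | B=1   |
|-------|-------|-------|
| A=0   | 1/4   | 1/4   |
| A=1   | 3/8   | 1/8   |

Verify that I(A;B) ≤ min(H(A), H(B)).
Marginal P(A) (row sums):
  P(A=0) = 1/4 + 1/4 = 1/2
  P(A=1) = 3/8 + 1/8 = 1/2
Marginal P(B) (column sums):
  P(B=0) = 1/4 + 3/8 = 5/8
  P(B=1) = 1/4 + 1/8 = 3/8

H(A) = -[(1/2)·log₂(1/2) + (1/2)·log₂(1/2)]
  = 0.5000 + 0.5000
  = 1.0000 bits
H(B) = -[(5/8)·log₂(5/8) + (3/8)·log₂(3/8)]
  = 0.4238 + 0.5306
  = 0.9544 bits
H(A,B) = -[(1/4)·log₂(1/4) + (1/4)·log₂(1/4) + (3/8)·log₂(3/8) + (1/8)·log₂(1/8)]
  = 0.5000 + 0.5000 + 0.5306 + 0.3750
  = 1.9056 bits

I(A;B) = H(A) + H(B) - H(A,B)
  = 1.0000 + 0.9544 - 1.9056
  = 0.0488 bits

min(H(A), H(B)) = min(1.0000, 0.9544) = 0.9544 bits
Since 0.0488 ≤ 0.9544, the bound is satisfied ✓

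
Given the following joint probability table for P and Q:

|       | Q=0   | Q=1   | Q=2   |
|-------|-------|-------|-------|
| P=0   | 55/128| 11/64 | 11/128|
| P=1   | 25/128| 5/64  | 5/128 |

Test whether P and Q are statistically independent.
Marginal P(P) (row sums):
  P(P=0) = 55/128 + 11/64 + 11/128 = 11/16
  P(P=1) = 25/128 + 5/64 + 5/128 = 5/16
Marginal P(Q) (column sums):
  P(Q=0) = 55/128 + 25/128 = 5/8
  P(Q=1) = 11/64 + 5/64 = 1/4
  P(Q=2) = 11/128 + 5/128 = 1/8

P and Q are independent iff P(P=i,Q=j) = P(P=i)·P(Q=j) for every cell.
  P(P=0)·P(Q=0) = 11/16 × 5/8 = 55/128 = P(P=0,Q=0) ✓
  P(P=0)·P(Q=1) = 11/16 × 1/4 = 11/64 = P(P=0,Q=1) ✓
  P(P=0)·P(Q=2) = 11/16 × 1/8 = 11/128 = P(P=0,Q=2) ✓
  P(P=1)·P(Q=0) = 5/16 × 5/8 = 25/128 = P(P=1,Q=0) ✓
  P(P=1)·P(Q=1) = 5/16 × 1/4 = 5/64 = P(P=1,Q=1) ✓
  P(P=1)·P(Q=2) = 5/16 × 1/8 = 5/128 = P(P=1,Q=2) ✓

Yes, P and Q are independent: every cell factors, so I(P;Q) = 0 bits.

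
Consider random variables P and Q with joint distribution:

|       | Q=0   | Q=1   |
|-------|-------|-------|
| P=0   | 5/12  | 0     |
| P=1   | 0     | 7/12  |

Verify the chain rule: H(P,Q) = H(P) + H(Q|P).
Left side:
H(P,Q) = -[(5/12)·log₂(5/12) + (7/12)·log₂(7/12)]
  = 0.5263 + 0.4536
  = 0.9799 bits

Right side:
Marginal P(P) (row sums):
  P(P=0) = 5/12 + 0 = 5/12
  P(P=1) = 0 + 7/12 = 7/12
H(P) = -[(5/12)·log₂(5/12) + (7/12)·log₂(7/12)]
  = 0.5263 + 0.4536
  = 0.9799 bits
H(Q|P) = -Σ P(P,Q)·log₂ P(Q|P), where P(Q|P) = P(P,Q) / P(P)
  (cells with P(P,Q) = 0 contribute 0)
  (P=0,Q=0): P(Q|P) = (5/12)/(5/12) = 1;  -(5/12)·log₂(1) = 0.0000
  (P=1,Q=1): P(Q|P) = (7/12)/(7/12) = 1;  -(7/12)·log₂(1) = 0.0000
H(Q|P) = 0.0000 + 0.0000
  = 0.0000 bits
H(P) + H(Q|P) = 0.9799 + 0.0000 = 0.9799 bits

Both sides equal 0.9799 bits, so the chain rule holds ✓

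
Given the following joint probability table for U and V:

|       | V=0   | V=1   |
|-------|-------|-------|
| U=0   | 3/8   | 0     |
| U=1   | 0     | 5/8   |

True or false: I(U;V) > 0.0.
Marginal P(U) (row sums):
  P(U=0) = 3/8 + 0 = 3/8
  P(U=1) = 0 + 5/8 = 5/8
Marginal P(V) (column sums):
  P(V=0) = 3/8 + 0 = 3/8
  P(V=1) = 0 + 5/8 = 5/8

H(U) = -[(3/8)·log₂(3/8) + (5/8)·log₂(5/8)]
  = 0.5306 + 0.4238
  = 0.9544 bits
H(V) = -[(3/8)·log₂(3/8) + (5/8)·log₂(5/8)]
  = 0.5306 + 0.4238
  = 0.9544 bits
H(U,V) = -[(3/8)·log₂(3/8) + (5/8)·log₂(5/8)]
  = 0.5306 + 0.4238
  = 0.9544 bits

I(U;V) = H(U) + H(V) - H(U,V)
  = 0.9544 + 0.9544 - 0.9544
  = 0.9544 bits

True. I(U;V) = 0.9544 bits, which is > 0.0 bits.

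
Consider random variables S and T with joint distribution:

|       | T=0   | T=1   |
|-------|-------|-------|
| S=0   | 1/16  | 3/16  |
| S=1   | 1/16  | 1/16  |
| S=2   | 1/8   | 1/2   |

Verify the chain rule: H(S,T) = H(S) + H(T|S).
Left side:
H(S,T) = -[(1/16)·log₂(1/16) + (3/16)·log₂(3/16) + (1/16)·log₂(1/16) + (1/16)·log₂(1/16) + (1/8)·log₂(1/8) + (1/2)·log₂(1/2)]
  = 0.2500 + 0.4528 + 0.2500 + 0.2500 + 0.3750 + 0.5000
  = 2.0778 bits

Right side:
Marginal P(S) (row sums):
  P(S=0) = 1/16 + 3/16 = 1/4
  P(S=1) = 1/16 + 1/16 = 1/8
  P(S=2) = 1/8 + 1/2 = 5/8
H(S) = -[(1/4)·log₂(1/4) + (1/8)·log₂(1/8) + (5/8)·log₂(5/8)]
  = 0.5000 + 0.3750 + 0.4238
  = 1.2988 bits
H(T|S) = -Σ P(S,T)·log₂ P(T|S), where P(T|S) = P(S,T) / P(S)
  (S=0,T=0): P(T|S) = (1/16)/(1/4) = 1/4;  -(1/16)·log₂(1/4) = 0.1250
  (S=0,T=1): P(T|S) = (3/16)/(1/4) = 3/4;  -(3/16)·log₂(3/4) = 0.0778
  (S=1,T=0): P(T|S) = (1/16)/(1/8) = 1/2;  -(1/16)·log₂(1/2) = 0.0625
  (S=1,T=1): P(T|S) = (1/16)/(1/8) = 1/2;  -(1/16)·log₂(1/2) = 0.0625
  (S=2,T=0): P(T|S) = (1/8)/(5/8) = 1/5;  -(1/8)·log₂(1/5) = 0.2902
  (S=2,T=1): P(T|S) = (1/2)/(5/8) = 4/5;  -(1/2)·log₂(4/5) = 0.1610
H(T|S) = 0.1250 + 0.0778 + 0.0625 + 0.0625 + 0.2902 + 0.1610
  = 0.7790 bits
H(S) + H(T|S) = 1.2988 + 0.7790 = 2.0778 bits

Both sides equal 2.0778 bits, so the chain rule holds ✓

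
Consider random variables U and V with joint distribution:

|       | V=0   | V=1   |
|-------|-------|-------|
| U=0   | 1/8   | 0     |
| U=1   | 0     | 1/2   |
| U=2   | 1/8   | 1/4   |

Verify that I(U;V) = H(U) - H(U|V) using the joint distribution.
Left side, from I(U;V) = H(U) + H(V) - H(U,V):
Marginal P(U) (row sums):
  P(U=0) = 1/8 + 0 = 1/8
  P(U=1) = 0 + 1/2 = 1/2
  P(U=2) = 1/8 + 1/4 = 3/8
Marginal P(V) (column sums):
  P(V=0) = 1/8 + 0 + 1/8 = 1/4
  P(V=1) = 0 + 1/2 + 1/4 = 3/4

H(U) = -[(1/8)·log₂(1/8) + (1/2)·log₂(1/2) + (3/8)·log₂(3/8)]
  = 0.3750 + 0.5000 + 0.5306
  = 1.4056 bits
H(V) = -[(1/4)·log₂(1/4) + (3/4)·log₂(3/4)]
  = 0.5000 + 0.3113
  = 0.8113 bits
H(U,V) = -[(1/8)·log₂(1/8) + (1/2)·log₂(1/2) + (1/8)·log₂(1/8) + (1/4)·log₂(1/4)]
  = 0.3750 + 0.5000 + 0.3750 + 0.5000
  = 1.7500 bits

I(U;V) = H(U) + H(V) - H(U,V)
  = 1.4056 + 0.8113 - 1.7500
  = 0.4669 bits

Right side, with H(U|V) computed directly from the conditional probabilities:
H(U|V) = -Σ P(U,V)·log₂ P(U|V), where P(U|V) = P(U,V) / P(V)
  (cells with P(U,V) = 0 contribute 0)
  (U=0,V=0): P(U|V) = (1/8)/(1/4) = 1/2;  -(1/8)·log₂(1/2) = 0.1250
  (U=1,V=1): P(U|V) = (1/2)/(3/4) = 2/3;  -(1/2)·log₂(2/3) = 0.2925
  (U=2,V=0): P(U|V) = (1/8)/(1/4) = 1/2;  -(1/8)·log₂(1/2) = 0.1250
  (U=2,V=1): P(U|V) = (1/4)/(3/4) = 1/3;  -(1/4)·log₂(1/3) = 0.3962
H(U|V) = 0.1250 + 0.2925 + 0.1250 + 0.3962
  = 0.9387 bits
H(U) - H(U|V) = 1.4056 - 0.9387 = 0.4669 bits

Both sides equal 0.4669 bits, so I(U;V) = H(U) - H(U|V) ✓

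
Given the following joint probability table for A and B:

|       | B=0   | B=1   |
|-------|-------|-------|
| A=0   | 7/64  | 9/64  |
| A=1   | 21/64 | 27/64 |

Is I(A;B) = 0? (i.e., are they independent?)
Marginal P(A) (row sums):
  P(A=0) = 7/64 + 9/64 = 1/4
  P(A=1) = 21/64 + 27/64 = 3/4
Marginal P(B) (column sums):
  P(B=0) = 7/64 + 21/64 = 7/16
  P(B=1) = 9/64 + 27/64 = 9/16

A and B are independent iff P(A=i,B=j) = P(A=i)·P(B=j) for every cell.
  P(A=0)·P(B=0) = 1/4 × 7/16 = 7/64 = P(A=0,B=0) ✓
  P(A=0)·P(B=1) = 1/4 × 9/16 = 9/64 = P(A=0,B=1) ✓
  P(A=1)·P(B=0) = 3/4 × 7/16 = 21/64 = P(A=1,B=0) ✓
  P(A=1)·P(B=1) = 3/4 × 9/16 = 27/64 = P(A=1,B=1) ✓

Yes, A and B are independent: every cell factors, so I(A;B) = 0 bits.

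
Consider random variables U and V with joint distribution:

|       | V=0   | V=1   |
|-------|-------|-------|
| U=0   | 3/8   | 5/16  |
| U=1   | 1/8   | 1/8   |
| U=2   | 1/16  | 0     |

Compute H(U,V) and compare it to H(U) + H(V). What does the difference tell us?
Marginal P(U) (row sums):
  P(U=0) = 3/8 + 5/16 = 11/16
  P(U=1) = 1/8 + 1/8 = 1/4
  P(U=2) = 1/16 + 0 = 1/16
Marginal P(V) (column sums):
  P(V=0) = 3/8 + 1/8 + 1/16 = 9/16
  P(V=1) = 5/16 + 1/8 + 0 = 7/16

H(U,V) = -[(3/8)·log₂(3/8) + (5/16)·log₂(5/16) + (1/8)·log₂(1/8) + (1/8)·log₂(1/8) + (1/16)·log₂(1/16)]
  = 0.5306 + 0.5244 + 0.3750 + 0.3750 + 0.2500
  = 2.0550 bits
H(U) = -[(11/16)·log₂(11/16) + (1/4)·log₂(1/4) + (1/16)·log₂(1/16)]
  = 0.3716 + 0.5000 + 0.2500
  = 1.1216 bits
H(V) = -[(9/16)·log₂(9/16) + (7/16)·log₂(7/16)]
  = 0.4669 + 0.5218
  = 0.9887 bits

H(U) + H(V) = 1.1216 + 0.9887 = 2.1103 bits
Difference: H(U) + H(V) - H(U,V) = 2.1103 - 2.0550 = 0.0553 bits = I(U;V)

The difference is the mutual information; it is positive here, so U and V are dependent (knowing one reduces uncertainty about the other by 0.0553 bits).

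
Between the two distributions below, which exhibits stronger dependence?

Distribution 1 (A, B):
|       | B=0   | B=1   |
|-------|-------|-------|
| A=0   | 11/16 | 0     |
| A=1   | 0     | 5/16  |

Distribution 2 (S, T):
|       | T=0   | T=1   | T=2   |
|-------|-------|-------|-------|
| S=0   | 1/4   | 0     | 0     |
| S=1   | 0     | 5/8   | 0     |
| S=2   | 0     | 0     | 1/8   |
Distribution 1 (A, B):
Marginal P(A) (row sums):
  P(A=0) = 11/16 + 0 = 11/16
  P(A=1) = 0 + 5/16 = 5/16
Marginal P(B) (column sums):
  P(B=0) = 11/16 + 0 = 11/16
  P(B=1) = 0 + 5/16 = 5/16

H(A) = -[(11/16)·log₂(11/16) + (5/16)·log₂(5/16)]
  = 0.3716 + 0.5244
  = 0.8960 bits
H(B) = -[(11/16)·log₂(11/16) + (5/16)·log₂(5/16)]
  = 0.3716 + 0.5244
  = 0.8960 bits
H(A,B) = -[(11/16)·log₂(11/16) + (5/16)·log₂(5/16)]
  = 0.3716 + 0.5244
  = 0.8960 bits

I(A;B) = H(A) + H(B) - H(A,B)
  = 0.8960 + 0.8960 - 0.8960
  = 0.8960 bits

Distribution 2 (S, T):
Marginal P(S) (row sums):
  P(S=0) = 1/4 + 0 + 0 = 1/4
  P(S=1) = 0 + 5/8 + 0 = 5/8
  P(S=2) = 0 + 0 + 1/8 = 1/8
Marginal P(T) (column sums):
  P(T=0) = 1/4 + 0 + 0 = 1/4
  P(T=1) = 0 + 5/8 + 0 = 5/8
  P(T=2) = 0 + 0 + 1/8 = 1/8

H(S) = -[(1/4)·log₂(1/4) + (5/8)·log₂(5/8) + (1/8)·log₂(1/8)]
  = 0.5000 + 0.4238 + 0.3750
  = 1.2988 bits
H(T) = -[(1/4)·log₂(1/4) + (5/8)·log₂(5/8) + (1/8)·log₂(1/8)]
  = 0.5000 + 0.4238 + 0.3750
  = 1.2988 bits
H(S,T) = -[(1/4)·log₂(1/4) + (5/8)·log₂(5/8) + (1/8)·log₂(1/8)]
  = 0.5000 + 0.4238 + 0.3750
  = 1.2988 bits

I(S;T) = H(S) + H(T) - H(S,T)
  = 1.2988 + 1.2988 - 1.2988
  = 1.2988 bits

I(S;T) = 1.2988 bits > I(A;B) = 0.8960 bits, so (S, T) has the higher mutual information (stronger dependence).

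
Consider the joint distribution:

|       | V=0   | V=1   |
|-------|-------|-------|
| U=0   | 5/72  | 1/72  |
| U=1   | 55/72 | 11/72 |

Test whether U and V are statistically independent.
Marginal P(U) (row sums):
  P(U=0) = 5/72 + 1/72 = 1/12
  P(U=1) = 55/72 + 11/72 = 11/12
Marginal P(V) (column sums):
  P(V=0) = 5/72 + 55/72 = 5/6
  P(V=1) = 1/72 + 11/72 = 1/6

U and V are independent iff P(U=i,V=j) = P(U=i)·P(V=j) for every cell.
  P(U=0)·P(V=0) = 1/12 × 5/6 = 5/72 = P(U=0,V=0) ✓
  P(U=0)·P(V=1) = 1/12 × 1/6 = 1/72 = P(U=0,V=1) ✓
  P(U=1)·P(V=0) = 11/12 × 5/6 = 55/72 = P(U=1,V=0) ✓
  P(U=1)·P(V=1) = 11/12 × 1/6 = 11/72 = P(U=1,V=1) ✓

Yes, U and V are independent: every cell factors, so I(U;V) = 0 bits.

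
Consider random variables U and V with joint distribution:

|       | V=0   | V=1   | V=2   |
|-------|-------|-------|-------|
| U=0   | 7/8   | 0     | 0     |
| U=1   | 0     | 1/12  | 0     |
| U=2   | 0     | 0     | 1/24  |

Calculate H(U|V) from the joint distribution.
Marginal P(V) (column sums):
  P(V=0) = 7/8 + 0 + 0 = 7/8
  P(V=1) = 0 + 1/12 + 0 = 1/12
  P(V=2) = 0 + 0 + 1/24 = 1/24

H(U|V) = -Σ P(U,V)·log₂ P(U|V), where P(U|V) = P(U,V) / P(V)
  (cells with P(U,V) = 0 contribute 0)
  (U=0,V=0): P(U|V) = (7/8)/(7/8) = 1;  -(7/8)·log₂(1) = 0.0000
  (U=1,V=1): P(U|V) = (1/12)/(1/12) = 1;  -(1/12)·log₂(1) = 0.0000
  (U=2,V=2): P(U|V) = (1/24)/(1/24) = 1;  -(1/24)·log₂(1) = 0.0000
H(U|V) = 0.0000 + 0.0000 + 0.0000
  = 0.0000 bits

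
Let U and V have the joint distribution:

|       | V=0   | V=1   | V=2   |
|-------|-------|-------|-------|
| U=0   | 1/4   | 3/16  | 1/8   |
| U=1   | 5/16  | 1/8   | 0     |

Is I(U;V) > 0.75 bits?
Marginal P(U) (row sums):
  P(U=0) = 1/4 + 3/16 + 1/8 = 9/16
  P(U=1) = 5/16 + 1/8 + 0 = 7/16
Marginal P(V) (column sums):
  P(V=0) = 1/4 + 5/16 = 9/16
  P(V=1) = 3/16 + 1/8 = 5/16
  P(V=2) = 1/8 + 0 = 1/8

H(U) = -[(9/16)·log₂(9/16) + (7/16)·log₂(7/16)]
  = 0.4669 + 0.5218
  = 0.9887 bits
H(V) = -[(9/16)·log₂(9/16) + (5/16)·log₂(5/16) + (1/8)·log₂(1/8)]
  = 0.4669 + 0.5244 + 0.3750
  = 1.3663 bits
H(U,V) = -[(1/4)·log₂(1/4) + (3/16)·log₂(3/16) + (1/8)·log₂(1/8) + (5/16)·log₂(5/16) + (1/8)·log₂(1/8)]
  = 0.5000 + 0.4528 + 0.3750 + 0.5244 + 0.3750
  = 2.2272 bits

I(U;V) = H(U) + H(V) - H(U,V)
  = 0.9887 + 1.3663 - 2.2272
  = 0.1278 bits

No. I(U;V) = 0.1278 bits, which is ≤ 0.75 bits.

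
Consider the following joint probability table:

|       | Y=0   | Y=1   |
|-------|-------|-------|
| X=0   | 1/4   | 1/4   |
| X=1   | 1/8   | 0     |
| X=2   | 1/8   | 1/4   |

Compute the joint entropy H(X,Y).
H(X,Y) = -Σ P(X,Y) log₂ P(X,Y), summed over the non-zero cells:
H(X,Y) = -[(1/4)·log₂(1/4) + (1/4)·log₂(1/4) + (1/8)·log₂(1/8) + (1/8)·log₂(1/8) + (1/4)·log₂(1/4)]
  = 0.5000 + 0.5000 + 0.3750 + 0.3750 + 0.5000
  = 2.2500 bits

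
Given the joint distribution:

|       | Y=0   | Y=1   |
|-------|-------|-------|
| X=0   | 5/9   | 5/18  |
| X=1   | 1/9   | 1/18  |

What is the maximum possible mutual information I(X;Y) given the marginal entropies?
The upper bound on mutual information is I(X;Y) ≤ min(H(X), H(Y)).

Marginal P(X) (row sums):
  P(X=0) = 5/9 + 5/18 = 5/6
  P(X=1) = 1/9 + 1/18 = 1/6
Marginal P(Y) (column sums):
  P(Y=0) = 5/9 + 1/9 = 2/3
  P(Y=1) = 5/18 + 1/18 = 1/3

H(X) = -[(5/6)·log₂(5/6) + (1/6)·log₂(1/6)]
  = 0.2192 + 0.4308
  = 0.6500 bits
H(Y) = -[(2/3)·log₂(2/3) + (1/3)·log₂(1/3)]
  = 0.3900 + 0.5283
  = 0.9183 bits

Maximum possible I(X;Y) = min(0.6500, 0.9183) = 0.6500 bits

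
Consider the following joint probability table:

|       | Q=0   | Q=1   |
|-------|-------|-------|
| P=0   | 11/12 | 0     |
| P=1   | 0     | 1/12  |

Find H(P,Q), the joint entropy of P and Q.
H(P,Q) = -Σ P(P,Q) log₂ P(P,Q), summed over the non-zero cells:
H(P,Q) = -[(11/12)·log₂(11/12) + (1/12)·log₂(1/12)]
  = 0.1151 + 0.2987
  = 0.4138 bits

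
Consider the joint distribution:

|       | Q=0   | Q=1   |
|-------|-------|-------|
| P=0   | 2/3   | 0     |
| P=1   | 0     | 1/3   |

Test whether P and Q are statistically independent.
Marginal P(P) (row sums):
  P(P=0) = 2/3 + 0 = 2/3
  P(P=1) = 0 + 1/3 = 1/3
Marginal P(Q) (column sums):
  P(Q=0) = 2/3 + 0 = 2/3
  P(Q=1) = 0 + 1/3 = 1/3

P and Q are independent iff P(P=i,Q=j) = P(P=i)·P(Q=j) for every cell.
  P(P=0)·P(Q=0) = 2/3 × 2/3 = 4/9, but P(P=0,Q=0) = 2/3 ✗

No, P and Q are not independent. Quantitatively, I(P;Q) > 0:

H(P) = -[(2/3)·log₂(2/3) + (1/3)·log₂(1/3)]
  = 0.3900 + 0.5283
  = 0.9183 bits
H(Q) = -[(2/3)·log₂(2/3) + (1/3)·log₂(1/3)]
  = 0.3900 + 0.5283
  = 0.9183 bits
H(P,Q) = -[(2/3)·log₂(2/3) + (1/3)·log₂(1/3)]
  = 0.3900 + 0.5283
  = 0.9183 bits
I(P;Q) = H(P) + H(Q) - H(P,Q) = 0.9183 + 0.9183 - 0.9183 = 0.9183 bits > 0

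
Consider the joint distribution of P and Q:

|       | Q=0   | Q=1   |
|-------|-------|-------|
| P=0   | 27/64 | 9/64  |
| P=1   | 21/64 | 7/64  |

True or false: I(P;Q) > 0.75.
Marginal P(P) (row sums):
  P(P=0) = 27/64 + 9/64 = 9/16
  P(P=1) = 21/64 + 7/64 = 7/16
Marginal P(Q) (column sums):
  P(Q=0) = 27/64 + 21/64 = 3/4
  P(Q=1) = 9/64 + 7/64 = 1/4

H(P) = -[(9/16)·log₂(9/16) + (7/16)·log₂(7/16)]
  = 0.4669 + 0.5218
  = 0.9887 bits
H(Q) = -[(3/4)·log₂(3/4) + (1/4)·log₂(1/4)]
  = 0.3113 + 0.5000
  = 0.8113 bits
H(P,Q) = -[(27/64)·log₂(27/64) + (9/64)·log₂(9/64) + (21/64)·log₂(21/64) + (7/64)·log₂(7/64)]
  = 0.5253 + 0.3980 + 0.5275 + 0.3492
  = 1.8000 bits

I(P;Q) = H(P) + H(Q) - H(P,Q)
  = 0.9887 + 0.8113 - 1.8000
  = 0.0000 bits

False. I(P;Q) = 0.0000 bits, which is ≤ 0.75 bits.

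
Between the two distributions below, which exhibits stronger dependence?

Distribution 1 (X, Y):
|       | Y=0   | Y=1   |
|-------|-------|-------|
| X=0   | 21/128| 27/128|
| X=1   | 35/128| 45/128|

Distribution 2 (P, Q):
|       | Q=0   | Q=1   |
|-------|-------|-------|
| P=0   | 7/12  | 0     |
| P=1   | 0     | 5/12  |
Distribution 1 (X, Y):
Marginal P(X) (row sums):
  P(X=0) = 21/128 + 27/128 = 3/8
  P(X=1) = 35/128 + 45/128 = 5/8
Marginal P(Y) (column sums):
  P(Y=0) = 21/128 + 35/128 = 7/16
  P(Y=1) = 27/128 + 45/128 = 9/16

H(X) = -[(3/8)·log₂(3/8) + (5/8)·log₂(5/8)]
  = 0.5306 + 0.4238
  = 0.9544 bits
H(Y) = -[(7/16)·log₂(7/16) + (9/16)·log₂(9/16)]
  = 0.5218 + 0.4669
  = 0.9887 bits
H(X,Y) = -[(21/128)·log₂(21/128) + (27/128)·log₂(27/128) + (35/128)·log₂(35/128) + (45/128)·log₂(45/128)]
  = 0.4278 + 0.4736 + 0.5115 + 0.5302
  = 1.9431 bits

I(X;Y) = H(X) + H(Y) - H(X,Y)
  = 0.9544 + 0.9887 - 1.9431
  = 0.0000 bits

Distribution 2 (P, Q):
Marginal P(P) (row sums):
  P(P=0) = 7/12 + 0 = 7/12
  P(P=1) = 0 + 5/12 = 5/12
Marginal P(Q) (column sums):
  P(Q=0) = 7/12 + 0 = 7/12
  P(Q=1) = 0 + 5/12 = 5/12

H(P) = -[(7/12)·log₂(7/12) + (5/12)·log₂(5/12)]
  = 0.4536 + 0.5263
  = 0.9799 bits
H(Q) = -[(7/12)·log₂(7/12) + (5/12)·log₂(5/12)]
  = 0.4536 + 0.5263
  = 0.9799 bits
H(P,Q) = -[(7/12)·log₂(7/12) + (5/12)·log₂(5/12)]
  = 0.4536 + 0.5263
  = 0.9799 bits

I(P;Q) = H(P) + H(Q) - H(P,Q)
  = 0.9799 + 0.9799 - 0.9799
  = 0.9799 bits

I(P;Q) = 0.9799 bits > I(X;Y) = 0.0000 bits, so (P, Q) has the higher mutual information (stronger dependence).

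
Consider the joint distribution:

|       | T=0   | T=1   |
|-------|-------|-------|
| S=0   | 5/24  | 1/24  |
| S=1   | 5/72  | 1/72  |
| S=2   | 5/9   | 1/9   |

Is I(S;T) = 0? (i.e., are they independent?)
Marginal P(S) (row sums):
  P(S=0) = 5/24 + 1/24 = 1/4
  P(S=1) = 5/72 + 1/72 = 1/12
  P(S=2) = 5/9 + 1/9 = 2/3
Marginal P(T) (column sums):
  P(T=0) = 5/24 + 5/72 + 5/9 = 5/6
  P(T=1) = 1/24 + 1/72 + 1/9 = 1/6

S and T are independent iff P(S=i,T=j) = P(S=i)·P(T=j) for every cell.
  P(S=0)·P(T=0) = 1/4 × 5/6 = 5/24 = P(S=0,T=0) ✓
  P(S=0)·P(T=1) = 1/4 × 1/6 = 1/24 = P(S=0,T=1) ✓
  P(S=1)·P(T=0) = 1/12 × 5/6 = 5/72 = P(S=1,T=0) ✓
  P(S=1)·P(T=1) = 1/12 × 1/6 = 1/72 = P(S=1,T=1) ✓
  P(S=2)·P(T=0) = 2/3 × 5/6 = 5/9 = P(S=2,T=0) ✓
  P(S=2)·P(T=1) = 2/3 × 1/6 = 1/9 = P(S=2,T=1) ✓

Yes, S and T are independent: every cell factors, so I(S;T) = 0 bits.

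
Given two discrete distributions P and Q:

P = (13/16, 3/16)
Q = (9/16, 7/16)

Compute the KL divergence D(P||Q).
D(P||Q) = Σ P(i) log₂(P(i)/Q(i))
  i=0: (13/16) × log₂((13/16)/(9/16)) = (13/16) × log₂(13/9) = 0.4310
  i=1: (3/16) × log₂((3/16)/(7/16)) = (3/16) × log₂(3/7) = -0.2292
D(P||Q) = 0.4310 - 0.2292
  = 0.2018 bits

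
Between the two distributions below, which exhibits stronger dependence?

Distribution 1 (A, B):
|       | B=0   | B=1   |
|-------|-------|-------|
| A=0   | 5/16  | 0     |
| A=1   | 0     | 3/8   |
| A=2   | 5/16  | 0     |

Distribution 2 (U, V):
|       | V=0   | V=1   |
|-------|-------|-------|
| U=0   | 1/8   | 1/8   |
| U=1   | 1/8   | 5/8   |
Distribution 1 (A, B):
Marginal P(A) (row sums):
  P(A=0) = 5/16 + 0 = 5/16
  P(A=1) = 0 + 3/8 = 3/8
  P(A=2) = 5/16 + 0 = 5/16
Marginal P(B) (column sums):
  P(B=0) = 5/16 + 0 + 5/16 = 5/8
  P(B=1) = 0 + 3/8 + 0 = 3/8

H(A) = -[(5/16)·log₂(5/16) + (3/8)·log₂(3/8) + (5/16)·log₂(5/16)]
  = 0.5244 + 0.5306 + 0.5244
  = 1.5794 bits
H(B) = -[(5/8)·log₂(5/8) + (3/8)·log₂(3/8)]
  = 0.4238 + 0.5306
  = 0.9544 bits
H(A,B) = -[(5/16)·log₂(5/16) + (3/8)·log₂(3/8) + (5/16)·log₂(5/16)]
  = 0.5244 + 0.5306 + 0.5244
  = 1.5794 bits

I(A;B) = H(A) + H(B) - H(A,B)
  = 1.5794 + 0.9544 - 1.5794
  = 0.9544 bits

Distribution 2 (U, V):
Marginal P(U) (row sums):
  P(U=0) = 1/8 + 1/8 = 1/4
  P(U=1) = 1/8 + 5/8 = 3/4
Marginal P(V) (column sums):
  P(V=0) = 1/8 + 1/8 = 1/4
  P(V=1) = 1/8 + 5/8 = 3/4

H(U) = -[(1/4)·log₂(1/4) + (3/4)·log₂(3/4)]
  = 0.5000 + 0.3113
  = 0.8113 bits
H(V) = -[(1/4)·log₂(1/4) + (3/4)·log₂(3/4)]
  = 0.5000 + 0.3113
  = 0.8113 bits
H(U,V) = -[(1/8)·log₂(1/8) + (1/8)·log₂(1/8) + (1/8)·log₂(1/8) + (5/8)·log₂(5/8)]
  = 0.3750 + 0.3750 + 0.3750 + 0.4238
  = 1.5488 bits

I(U;V) = H(U) + H(V) - H(U,V)
  = 0.8113 + 0.8113 - 1.5488
  = 0.0738 bits

I(A;B) = 0.9544 bits > I(U;V) = 0.0738 bits, so (A, B) has the higher mutual information (stronger dependence).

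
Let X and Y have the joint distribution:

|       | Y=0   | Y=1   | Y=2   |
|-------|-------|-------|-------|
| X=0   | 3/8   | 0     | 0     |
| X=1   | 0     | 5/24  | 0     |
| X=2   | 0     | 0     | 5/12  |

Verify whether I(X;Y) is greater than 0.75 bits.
Marginal P(X) (row sums):
  P(X=0) = 3/8 + 0 + 0 = 3/8
  P(X=1) = 0 + 5/24 + 0 = 5/24
  P(X=2) = 0 + 0 + 5/12 = 5/12
Marginal P(Y) (column sums):
  P(Y=0) = 3/8 + 0 + 0 = 3/8
  P(Y=1) = 0 + 5/24 + 0 = 5/24
  P(Y=2) = 0 + 0 + 5/12 = 5/12

H(X) = -[(3/8)·log₂(3/8) + (5/24)·log₂(5/24) + (5/12)·log₂(5/12)]
  = 0.5306 + 0.4715 + 0.5263
  = 1.5284 bits
H(Y) = -[(3/8)·log₂(3/8) + (5/24)·log₂(5/24) + (5/12)·log₂(5/12)]
  = 0.5306 + 0.4715 + 0.5263
  = 1.5284 bits
H(X,Y) = -[(3/8)·log₂(3/8) + (5/24)·log₂(5/24) + (5/12)·log₂(5/12)]
  = 0.5306 + 0.4715 + 0.5263
  = 1.5284 bits

I(X;Y) = H(X) + H(Y) - H(X,Y)
  = 1.5284 + 1.5284 - 1.5284
  = 1.5284 bits

Yes. I(X;Y) = 1.5284 bits, which is > 0.75 bits.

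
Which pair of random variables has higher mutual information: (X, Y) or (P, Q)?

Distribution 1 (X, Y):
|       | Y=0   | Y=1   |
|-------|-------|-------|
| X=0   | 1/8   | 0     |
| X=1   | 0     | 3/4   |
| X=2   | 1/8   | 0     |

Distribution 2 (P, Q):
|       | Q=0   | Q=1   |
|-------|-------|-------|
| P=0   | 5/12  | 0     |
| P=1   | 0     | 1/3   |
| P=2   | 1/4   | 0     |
Distribution 1 (X, Y):
Marginal P(X) (row sums):
  P(X=0) = 1/8 + 0 = 1/8
  P(X=1) = 0 + 3/4 = 3/4
  P(X=2) = 1/8 + 0 = 1/8
Marginal P(Y) (column sums):
  P(Y=0) = 1/8 + 0 + 1/8 = 1/4
  P(Y=1) = 0 + 3/4 + 0 = 3/4

H(X) = -[(1/8)·log₂(1/8) + (3/4)·log₂(3/4) + (1/8)·log₂(1/8)]
  = 0.3750 + 0.3113 + 0.3750
  = 1.0613 bits
H(Y) = -[(1/4)·log₂(1/4) + (3/4)·log₂(3/4)]
  = 0.5000 + 0.3113
  = 0.8113 bits
H(X,Y) = -[(1/8)·log₂(1/8) + (3/4)·log₂(3/4) + (1/8)·log₂(1/8)]
  = 0.3750 + 0.3113 + 0.3750
  = 1.0613 bits

I(X;Y) = H(X) + H(Y) - H(X,Y)
  = 1.0613 + 0.8113 - 1.0613
  = 0.8113 bits

Distribution 2 (P, Q):
Marginal P(P) (row sums):
  P(P=0) = 5/12 + 0 = 5/12
  P(P=1) = 0 + 1/3 = 1/3
  P(P=2) = 1/4 + 0 = 1/4
Marginal P(Q) (column sums):
  P(Q=0) = 5/12 + 0 + 1/4 = 2/3
  P(Q=1) = 0 + 1/3 + 0 = 1/3

H(P) = -[(5/12)·log₂(5/12) + (1/3)·log₂(1/3) + (1/4)·log₂(1/4)]
  = 0.5263 + 0.5283 + 0.5000
  = 1.5546 bits
H(Q) = -[(2/3)·log₂(2/3) + (1/3)·log₂(1/3)]
  = 0.3900 + 0.5283
  = 0.9183 bits
H(P,Q) = -[(5/12)·log₂(5/12) + (1/3)·log₂(1/3) + (1/4)·log₂(1/4)]
  = 0.5263 + 0.5283 + 0.5000
  = 1.5546 bits

I(P;Q) = H(P) + H(Q) - H(P,Q)
  = 1.5546 + 0.9183 - 1.5546
  = 0.9183 bits

I(P;Q) = 0.9183 bits > I(X;Y) = 0.8113 bits, so (P, Q) has the higher mutual information (stronger dependence).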